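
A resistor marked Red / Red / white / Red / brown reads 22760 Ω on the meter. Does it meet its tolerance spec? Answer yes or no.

yes

Red → 2 (first significant figure)
Red → 2 (second significant figure)
White → 9 (third significant figure)
Red → ×10^2 multiplier
Brown → ±1% tolerance
229 × 100 = 22900 Ω
Allowed range: 22671 Ω to 23129 Ω.
22760 Ω lies inside that range.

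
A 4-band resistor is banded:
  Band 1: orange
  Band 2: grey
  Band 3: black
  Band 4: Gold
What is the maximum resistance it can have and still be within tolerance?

39.9 Ω

Orange → 3 (first significant figure)
Grey → 8 (second significant figure)
Black → ×1 multiplier
Gold → ±5% tolerance
38 × 1 = 38 Ω
Maximum = 38 × (1 + 5/100) = 39.9 Ω.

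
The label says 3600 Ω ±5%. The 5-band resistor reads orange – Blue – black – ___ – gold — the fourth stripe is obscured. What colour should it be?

3600 Ω = 360 × 10^1.
The fourth band is the multiplier, 10^1, which is brown.

brown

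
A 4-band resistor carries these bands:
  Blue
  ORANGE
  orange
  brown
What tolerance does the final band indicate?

±1%

The last band, brown, is the tolerance band.
Brown corresponds to ±1%.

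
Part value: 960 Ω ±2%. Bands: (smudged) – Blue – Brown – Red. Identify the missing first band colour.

white

960 Ω = 96 × 10^1.
The first band gives digit 9 of the significand, and 9 is white.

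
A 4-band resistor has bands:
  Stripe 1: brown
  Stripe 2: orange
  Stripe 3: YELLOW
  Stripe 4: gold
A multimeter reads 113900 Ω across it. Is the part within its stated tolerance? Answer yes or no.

Brown → 1 (first significant figure)
Orange → 3 (second significant figure)
Yellow → ×10^4 multiplier
Gold → ±5% tolerance
13 × 10000 = 130000 Ω
Allowed range: 123500 Ω to 136500 Ω.
113900 Ω lies outside that range.

no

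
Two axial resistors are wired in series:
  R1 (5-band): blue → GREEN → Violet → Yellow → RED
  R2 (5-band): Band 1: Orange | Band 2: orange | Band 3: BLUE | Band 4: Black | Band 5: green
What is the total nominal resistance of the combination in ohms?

R1: blue, green, violet → 657; yellow ×10^4 → 6570000 Ω.
R2: orange, orange, blue → 336; black ×1 → 336 Ω.
Series: 6570000 + 336 = 6570336 Ω.

6570336 Ω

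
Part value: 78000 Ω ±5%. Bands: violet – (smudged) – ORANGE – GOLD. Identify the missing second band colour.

grey

78000 Ω = 78 × 10^3.
The second band gives digit 8 of the significand, and 8 is grey.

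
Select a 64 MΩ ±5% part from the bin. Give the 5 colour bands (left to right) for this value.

64000000 Ω = 640 × 10^5.
6 → blue
4 → yellow
0 → black
Multiplier 10^5 → green.
±5% tolerance → gold.

blue, yellow, black, green, gold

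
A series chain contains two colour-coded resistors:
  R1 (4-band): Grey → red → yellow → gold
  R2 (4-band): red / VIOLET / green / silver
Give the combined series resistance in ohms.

3520000 Ω

R1: grey, red → 82; yellow ×10^4 → 820000 Ω.
R2: red, violet → 27; green ×10^5 → 2700000 Ω.
Series: 820000 + 2700000 = 3520000 Ω.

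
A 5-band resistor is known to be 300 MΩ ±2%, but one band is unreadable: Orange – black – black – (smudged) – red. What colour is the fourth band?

blue

300000000 Ω = 300 × 10^6.
The fourth band is the multiplier, 10^6, which is blue.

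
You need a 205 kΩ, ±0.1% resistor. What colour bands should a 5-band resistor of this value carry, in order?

205000 Ω = 205 × 10^3.
2 → red
0 → black
5 → green
Multiplier 10^3 → orange.
±0.1% tolerance → violet.

red, black, green, orange, violet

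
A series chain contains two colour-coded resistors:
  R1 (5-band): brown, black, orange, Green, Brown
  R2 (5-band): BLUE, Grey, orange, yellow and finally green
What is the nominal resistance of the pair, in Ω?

17130000 Ω

R1: brown, black, orange → 103; green ×10^5 → 10300000 Ω.
R2: blue, grey, orange → 683; yellow ×10^4 → 6830000 Ω.
Series: 10300000 + 6830000 = 17130000 Ω.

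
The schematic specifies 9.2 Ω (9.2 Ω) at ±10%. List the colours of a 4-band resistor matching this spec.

9.2 Ω = 92 × 10^-1.
9 → white
2 → red
Multiplier 10^-1 → gold.
±10% tolerance → silver.

white, red, gold, silver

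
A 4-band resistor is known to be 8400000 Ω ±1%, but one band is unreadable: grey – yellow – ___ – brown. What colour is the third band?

green

8400000 Ω = 84 × 10^5.
The third band is the multiplier, 10^5, which is green.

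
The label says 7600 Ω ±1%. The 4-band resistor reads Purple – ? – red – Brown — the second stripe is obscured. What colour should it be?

blue

7600 Ω = 76 × 10^2.
The second band gives digit 6 of the significand, and 6 is blue.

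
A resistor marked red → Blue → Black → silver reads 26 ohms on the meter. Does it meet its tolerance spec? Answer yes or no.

Red → 2 (first significant figure)
Blue → 6 (second significant figure)
Black → ×1 multiplier
Silver → ±10% tolerance
26 × 1 = 26 Ω
Allowed range: 23.4 Ω to 28.6 Ω.
26 ohms lies inside that range.

yes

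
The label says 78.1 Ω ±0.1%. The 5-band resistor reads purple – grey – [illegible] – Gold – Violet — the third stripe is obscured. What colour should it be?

78.1 Ω = 781 × 10^-1.
The third band gives digit 1 of the significand, and 1 is brown.

brown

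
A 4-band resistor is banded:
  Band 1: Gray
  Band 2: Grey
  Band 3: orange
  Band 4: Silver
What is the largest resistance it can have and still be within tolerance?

96800 Ω

Grey → 8 (first significant figure)
Grey → 8 (second significant figure)
Orange → ×10^3 multiplier
Silver → ±10% tolerance
88 × 1000 = 88000 Ω
Largest = 88000 × (1 + 10/100) = 96800 Ω.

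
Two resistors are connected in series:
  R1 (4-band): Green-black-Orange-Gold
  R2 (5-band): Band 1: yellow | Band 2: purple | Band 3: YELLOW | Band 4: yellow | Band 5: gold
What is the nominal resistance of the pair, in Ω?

R1: green, black → 50; orange ×10^3 → 50000 Ω.
R2: yellow, violet, yellow → 474; yellow ×10^4 → 4740000 Ω.
Series: 50000 + 4740000 = 4790000 Ω.

4790000 Ω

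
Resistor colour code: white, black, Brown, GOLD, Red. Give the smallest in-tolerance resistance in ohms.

88.298 Ω

White → 9 (first significant figure)
Black → 0 (second significant figure)
Brown → 1 (third significant figure)
Gold → ×0.1 multiplier
Red → ±2% tolerance
901 × 0.1 = 90.1 Ω
Smallest = 90.1 × (1 − 2/100) = 88.298 Ω.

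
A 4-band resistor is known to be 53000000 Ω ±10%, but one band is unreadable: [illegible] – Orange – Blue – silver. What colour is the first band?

53000000 Ω = 53 × 10^6.
The first band gives digit 5 of the significand, and 5 is green.

green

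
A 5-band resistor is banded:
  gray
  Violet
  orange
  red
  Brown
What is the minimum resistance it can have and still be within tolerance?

86427 Ω

Grey → 8 (first significant figure)
Violet → 7 (second significant figure)
Orange → 3 (third significant figure)
Red → ×10^2 multiplier
Brown → ±1% tolerance
873 × 100 = 87300 Ω
Minimum = 87300 × (1 − 1/100) = 86427 Ω.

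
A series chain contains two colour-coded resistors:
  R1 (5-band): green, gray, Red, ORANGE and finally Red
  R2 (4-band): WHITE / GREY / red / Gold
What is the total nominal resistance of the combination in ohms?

591800 Ω

R1: green, grey, red → 582; orange ×10^3 → 582000 Ω.
R2: white, grey → 98; red ×10^2 → 9800 Ω.
Series: 582000 + 9800 = 591800 Ω.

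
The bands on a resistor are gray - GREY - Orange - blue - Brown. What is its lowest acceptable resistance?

874170000 Ω

Grey → 8 (first significant figure)
Grey → 8 (second significant figure)
Orange → 3 (third significant figure)
Blue → ×10^6 multiplier
Brown → ±1% tolerance
883 × 1000000 = 883000000 Ω
Lowest = 883000000 × (1 − 1/100) = 874170000 Ω.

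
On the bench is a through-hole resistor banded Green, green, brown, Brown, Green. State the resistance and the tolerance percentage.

5510 Ω ±0.5%

Green → 5 (first significant figure)
Green → 5 (second significant figure)
Brown → 1 (third significant figure)
Brown → ×10 multiplier
Green → ±0.5% tolerance
551 × 10 = 5510 Ω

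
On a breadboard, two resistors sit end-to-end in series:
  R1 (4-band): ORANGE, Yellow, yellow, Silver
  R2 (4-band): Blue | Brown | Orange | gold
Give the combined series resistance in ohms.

401000 Ω

R1: orange, yellow → 34; yellow ×10^4 → 340000 Ω.
R2: blue, brown → 61; orange ×10^3 → 61000 Ω.
Series: 340000 + 61000 = 401000 Ω.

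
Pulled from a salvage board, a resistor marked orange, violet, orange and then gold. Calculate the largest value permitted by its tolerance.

38850 Ω

Orange → 3 (first significant figure)
Violet → 7 (second significant figure)
Orange → ×10^3 multiplier
Gold → ±5% tolerance
37 × 1000 = 37000 Ω
Largest = 37000 × (1 + 5/100) = 38850 Ω.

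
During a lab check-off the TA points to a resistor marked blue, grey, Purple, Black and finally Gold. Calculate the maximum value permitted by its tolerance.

721.35 Ω

Blue → 6 (first significant figure)
Grey → 8 (second significant figure)
Violet → 7 (third significant figure)
Black → ×1 multiplier
Gold → ±5% tolerance
687 × 1 = 687 Ω
Maximum = 687 × (1 + 5/100) = 721.35 Ω.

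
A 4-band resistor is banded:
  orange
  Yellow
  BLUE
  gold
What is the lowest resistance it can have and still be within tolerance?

32300000 Ω

Orange → 3 (first significant figure)
Yellow → 4 (second significant figure)
Blue → ×10^6 multiplier
Gold → ±5% tolerance
34 × 1000000 = 34000000 Ω
Lowest = 34000000 × (1 − 5/100) = 32300000 Ω.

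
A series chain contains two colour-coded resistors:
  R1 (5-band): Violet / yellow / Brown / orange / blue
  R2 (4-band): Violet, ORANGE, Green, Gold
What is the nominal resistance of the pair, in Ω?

R1: violet, yellow, brown → 741; orange ×10^3 → 741000 Ω.
R2: violet, orange → 73; green ×10^5 → 7300000 Ω.
Series: 741000 + 7300000 = 8041000 Ω.

8041000 Ω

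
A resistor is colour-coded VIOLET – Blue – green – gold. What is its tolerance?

The last band, gold, is the tolerance band.
Gold corresponds to ±5%.

±5%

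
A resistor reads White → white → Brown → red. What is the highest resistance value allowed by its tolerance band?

White → 9 (first significant figure)
White → 9 (second significant figure)
Brown → ×10 multiplier
Red → ±2% tolerance
99 × 10 = 990 Ω
Highest = 990 × (1 + 2/100) = 1009.8 Ω.

1009.8 Ω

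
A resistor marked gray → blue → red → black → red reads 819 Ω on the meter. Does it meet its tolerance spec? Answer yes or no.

no

Grey → 8 (first significant figure)
Blue → 6 (second significant figure)
Red → 2 (third significant figure)
Black → ×1 multiplier
Red → ±2% tolerance
862 × 1 = 862 Ω
Allowed range: 844.76 Ω to 879.24 Ω.
819 Ω lies outside that range.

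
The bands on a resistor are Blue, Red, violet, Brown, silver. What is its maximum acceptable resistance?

6897 Ω

Blue → 6 (first significant figure)
Red → 2 (second significant figure)
Violet → 7 (third significant figure)
Brown → ×10 multiplier
Silver → ±10% tolerance
627 × 10 = 6270 Ω
Maximum = 6270 × (1 + 10/100) = 6897 Ω.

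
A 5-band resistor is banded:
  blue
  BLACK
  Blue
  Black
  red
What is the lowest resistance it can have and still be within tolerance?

Blue → 6 (first significant figure)
Black → 0 (second significant figure)
Blue → 6 (third significant figure)
Black → ×1 multiplier
Red → ±2% tolerance
606 × 1 = 606 Ω
Lowest = 606 × (1 − 2/100) = 593.88 Ω.

593.88 Ω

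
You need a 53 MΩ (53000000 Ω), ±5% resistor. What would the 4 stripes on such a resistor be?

53000000 Ω = 53 × 10^6.
5 → green
3 → orange
Multiplier 10^6 → blue.
±5% tolerance → gold.

green, orange, blue, gold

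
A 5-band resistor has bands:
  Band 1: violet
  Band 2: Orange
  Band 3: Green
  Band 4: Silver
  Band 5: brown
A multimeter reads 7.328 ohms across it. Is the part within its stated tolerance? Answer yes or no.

Violet → 7 (first significant figure)
Orange → 3 (second significant figure)
Green → 5 (third significant figure)
Silver → ×0.01 multiplier
Brown → ±1% tolerance
735 × 0.01 = 7.35 Ω
Allowed range: 7.2765 Ω to 7.4235 Ω.
7.328 ohms lies inside that range.

yes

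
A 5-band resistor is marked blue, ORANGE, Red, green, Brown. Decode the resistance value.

63200000 Ω

Blue → 6 (first significant figure)
Orange → 3 (second significant figure)
Red → 2 (third significant figure)
Green → ×10^5 multiplier
632 × 100000 = 63200000 Ω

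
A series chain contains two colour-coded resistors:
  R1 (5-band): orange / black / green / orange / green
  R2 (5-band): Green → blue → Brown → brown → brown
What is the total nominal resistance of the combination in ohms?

R1: orange, black, green → 305; orange ×10^3 → 305000 Ω.
R2: green, blue, brown → 561; brown ×10 → 5610 Ω.
Series: 305000 + 5610 = 310610 Ω.

310610 Ω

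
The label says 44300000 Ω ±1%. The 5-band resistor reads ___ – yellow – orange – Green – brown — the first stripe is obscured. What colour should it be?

yellow

44300000 Ω = 443 × 10^5.
The first band gives digit 4 of the significand, and 4 is yellow.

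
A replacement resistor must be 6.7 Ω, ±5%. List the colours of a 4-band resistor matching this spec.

6.7 Ω = 67 × 10^-1.
6 → blue
7 → violet
Multiplier 10^-1 → gold.
±5% tolerance → gold.

blue, violet, gold, gold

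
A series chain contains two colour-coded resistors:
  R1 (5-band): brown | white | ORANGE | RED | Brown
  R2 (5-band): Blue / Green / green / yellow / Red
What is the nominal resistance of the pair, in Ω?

R1: brown, white, orange → 193; red ×10^2 → 19300 Ω.
R2: blue, green, green → 655; yellow ×10^4 → 6550000 Ω.
Series: 19300 + 6550000 = 6569300 Ω.

6569300 Ω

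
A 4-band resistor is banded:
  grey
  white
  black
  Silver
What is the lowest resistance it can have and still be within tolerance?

Grey → 8 (first significant figure)
White → 9 (second significant figure)
Black → ×1 multiplier
Silver → ±10% tolerance
89 × 1 = 89 Ω
Lowest = 89 × (1 − 10/100) = 80.1 Ω.

80.1 Ω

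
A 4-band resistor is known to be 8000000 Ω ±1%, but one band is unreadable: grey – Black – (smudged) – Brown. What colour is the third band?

green

8000000 Ω = 80 × 10^5.
The third band is the multiplier, 10^5, which is green.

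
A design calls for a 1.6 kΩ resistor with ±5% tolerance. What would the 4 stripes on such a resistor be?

brown, blue, red, gold

1600 Ω = 16 × 10^2.
1 → brown
6 → blue
Multiplier 10^2 → red.
±5% tolerance → gold.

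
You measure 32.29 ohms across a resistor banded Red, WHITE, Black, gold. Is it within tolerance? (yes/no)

no

Red → 2 (first significant figure)
White → 9 (second significant figure)
Black → ×1 multiplier
Gold → ±5% tolerance
29 × 1 = 29 Ω
Allowed range: 27.55 Ω to 30.45 Ω.
32.29 ohms lies outside that range.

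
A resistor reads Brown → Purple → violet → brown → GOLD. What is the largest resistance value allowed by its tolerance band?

Brown → 1 (first significant figure)
Violet → 7 (second significant figure)
Violet → 7 (third significant figure)
Brown → ×10 multiplier
Gold → ±5% tolerance
177 × 10 = 1770 Ω
Largest = 1770 × (1 + 5/100) = 1858.5 Ω.

1858.5 Ω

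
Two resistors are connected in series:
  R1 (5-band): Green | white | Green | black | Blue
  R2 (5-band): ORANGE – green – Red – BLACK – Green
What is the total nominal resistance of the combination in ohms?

947 Ω

R1: green, white, green → 595; black ×1 → 595 Ω.
R2: orange, green, red → 352; black ×1 → 352 Ω.
Series: 595 + 352 = 947 Ω.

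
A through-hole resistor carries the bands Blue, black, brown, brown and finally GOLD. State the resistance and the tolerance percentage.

6010 Ω ±5%

Blue → 6 (first significant figure)
Black → 0 (second significant figure)
Brown → 1 (third significant figure)
Brown → ×10 multiplier
Gold → ±5% tolerance
601 × 10 = 6010 Ω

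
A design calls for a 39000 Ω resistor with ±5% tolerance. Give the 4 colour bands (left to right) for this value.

orange, white, orange, gold

39000 Ω = 39 × 10^3.
3 → orange
9 → white
Multiplier 10^3 → orange.
±5% tolerance → gold.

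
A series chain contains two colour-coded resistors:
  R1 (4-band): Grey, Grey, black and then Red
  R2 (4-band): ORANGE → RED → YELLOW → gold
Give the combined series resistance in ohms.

R1: grey, grey → 88; black ×1 → 88 Ω.
R2: orange, red → 32; yellow ×10^4 → 320000 Ω.
Series: 88 + 320000 = 320088 Ω.

320088 Ω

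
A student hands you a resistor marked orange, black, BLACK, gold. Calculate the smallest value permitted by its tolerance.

28.5 Ω

Orange → 3 (first significant figure)
Black → 0 (second significant figure)
Black → ×1 multiplier
Gold → ±5% tolerance
30 × 1 = 30 Ω
Smallest = 30 × (1 − 5/100) = 28.5 Ω.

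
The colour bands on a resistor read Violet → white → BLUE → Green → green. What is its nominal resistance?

Violet → 7 (first significant figure)
White → 9 (second significant figure)
Blue → 6 (third significant figure)
Green → ×10^5 multiplier
796 × 100000 = 79600000 Ω

79600000 Ω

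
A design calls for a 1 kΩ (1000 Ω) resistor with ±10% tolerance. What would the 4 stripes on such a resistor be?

1000 Ω = 10 × 10^2.
1 → brown
0 → black
Multiplier 10^2 → red.
±10% tolerance → silver.

brown, black, red, silver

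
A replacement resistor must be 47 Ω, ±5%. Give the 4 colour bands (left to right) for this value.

yellow, violet, black, gold

47 Ω = 47 × 10^0.
4 → yellow
7 → violet
Multiplier 10^0 → black.
±5% tolerance → gold.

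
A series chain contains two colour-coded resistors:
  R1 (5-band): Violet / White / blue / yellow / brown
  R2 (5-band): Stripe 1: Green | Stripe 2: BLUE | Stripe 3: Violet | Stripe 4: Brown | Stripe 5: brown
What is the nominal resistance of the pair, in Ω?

7965670 Ω

R1: violet, white, blue → 796; yellow ×10^4 → 7960000 Ω.
R2: green, blue, violet → 567; brown ×10 → 5670 Ω.
Series: 7960000 + 5670 = 7965670 Ω.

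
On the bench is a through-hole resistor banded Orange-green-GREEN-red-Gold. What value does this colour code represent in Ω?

35500 Ω

Orange → 3 (first significant figure)
Green → 5 (second significant figure)
Green → 5 (third significant figure)
Red → ×10^2 multiplier
355 × 100 = 35500 Ω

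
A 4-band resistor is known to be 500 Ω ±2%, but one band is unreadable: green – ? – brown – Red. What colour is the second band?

500 Ω = 50 × 10^1.
The second band gives digit 0 of the significand, and 0 is black.

black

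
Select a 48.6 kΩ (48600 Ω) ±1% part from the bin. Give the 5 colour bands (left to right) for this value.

48600 Ω = 486 × 10^2.
4 → yellow
8 → grey
6 → blue
Multiplier 10^2 → red.
±1% tolerance → brown.

yellow, grey, blue, red, brown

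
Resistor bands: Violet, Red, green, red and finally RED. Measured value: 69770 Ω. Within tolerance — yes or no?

no

Violet → 7 (first significant figure)
Red → 2 (second significant figure)
Green → 5 (third significant figure)
Red → ×10^2 multiplier
Red → ±2% tolerance
725 × 100 = 72500 Ω
Allowed range: 71050 Ω to 73950 Ω.
69770 Ω lies outside that range.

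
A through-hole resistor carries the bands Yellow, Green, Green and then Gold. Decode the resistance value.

4500000 Ω

Yellow → 4 (first significant figure)
Green → 5 (second significant figure)
Green → ×10^5 multiplier
45 × 100000 = 4500000 Ω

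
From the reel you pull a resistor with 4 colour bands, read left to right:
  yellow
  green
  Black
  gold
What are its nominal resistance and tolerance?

Yellow → 4 (first significant figure)
Green → 5 (second significant figure)
Black → ×1 multiplier
Gold → ±5% tolerance
45 × 1 = 45 Ω

45 Ω ±5%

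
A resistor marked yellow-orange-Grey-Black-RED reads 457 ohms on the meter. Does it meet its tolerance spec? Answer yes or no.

no

Yellow → 4 (first significant figure)
Orange → 3 (second significant figure)
Grey → 8 (third significant figure)
Black → ×1 multiplier
Red → ±2% tolerance
438 × 1 = 438 Ω
Allowed range: 429.24 Ω to 446.76 Ω.
457 ohms lies outside that range.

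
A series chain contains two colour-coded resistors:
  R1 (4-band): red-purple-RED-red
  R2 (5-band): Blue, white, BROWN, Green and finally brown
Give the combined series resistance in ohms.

69102700 Ω

R1: red, violet → 27; red ×10^2 → 2700 Ω.
R2: blue, white, brown → 691; green ×10^5 → 69100000 Ω.
Series: 2700 + 69100000 = 69102700 Ω.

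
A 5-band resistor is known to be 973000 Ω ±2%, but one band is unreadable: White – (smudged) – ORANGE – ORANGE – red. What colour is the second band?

violet

973000 Ω = 973 × 10^3.
The second band gives digit 7 of the significand, and 7 is violet.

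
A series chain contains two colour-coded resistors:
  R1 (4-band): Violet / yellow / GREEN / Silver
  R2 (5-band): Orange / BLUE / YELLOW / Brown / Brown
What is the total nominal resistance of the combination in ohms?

7403640 Ω

R1: violet, yellow → 74; green ×10^5 → 7400000 Ω.
R2: orange, blue, yellow → 364; brown ×10 → 3640 Ω.
Series: 7400000 + 3640 = 7403640 Ω.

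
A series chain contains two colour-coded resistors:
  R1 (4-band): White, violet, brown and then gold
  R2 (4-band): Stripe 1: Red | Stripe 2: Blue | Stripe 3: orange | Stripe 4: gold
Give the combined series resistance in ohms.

R1: white, violet → 97; brown ×10 → 970 Ω.
R2: red, blue → 26; orange ×10^3 → 26000 Ω.
Series: 970 + 26000 = 26970 Ω.

26970 Ω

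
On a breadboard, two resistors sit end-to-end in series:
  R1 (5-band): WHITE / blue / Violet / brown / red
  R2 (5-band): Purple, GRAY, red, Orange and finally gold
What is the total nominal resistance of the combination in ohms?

R1: white, blue, violet → 967; brown ×10 → 9670 Ω.
R2: violet, grey, red → 782; orange ×10^3 → 782000 Ω.
Series: 9670 + 782000 = 791670 Ω.

791670 Ω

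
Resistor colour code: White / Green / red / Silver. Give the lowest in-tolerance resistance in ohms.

8550 Ω

White → 9 (first significant figure)
Green → 5 (second significant figure)
Red → ×10^2 multiplier
Silver → ±10% tolerance
95 × 100 = 9500 Ω
Lowest = 9500 × (1 − 10/100) = 8550 Ω.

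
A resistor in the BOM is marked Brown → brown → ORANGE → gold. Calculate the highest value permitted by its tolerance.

Brown → 1 (first significant figure)
Brown → 1 (second significant figure)
Orange → ×10^3 multiplier
Gold → ±5% tolerance
11 × 1000 = 11000 Ω
Highest = 11000 × (1 + 5/100) = 11550 Ω.

11550 Ω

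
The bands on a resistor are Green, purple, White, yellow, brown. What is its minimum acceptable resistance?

5732100 Ω

Green → 5 (first significant figure)
Violet → 7 (second significant figure)
White → 9 (third significant figure)
Yellow → ×10^4 multiplier
Brown → ±1% tolerance
579 × 10000 = 5790000 Ω
Minimum = 5790000 × (1 − 1/100) = 5732100 Ω.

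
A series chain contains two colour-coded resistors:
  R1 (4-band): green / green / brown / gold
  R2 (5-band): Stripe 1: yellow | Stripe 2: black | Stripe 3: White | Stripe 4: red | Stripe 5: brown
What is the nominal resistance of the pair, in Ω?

41450 Ω

R1: green, green → 55; brown ×10 → 550 Ω.
R2: yellow, black, white → 409; red ×10^2 → 40900 Ω.
Series: 550 + 40900 = 41450 Ω.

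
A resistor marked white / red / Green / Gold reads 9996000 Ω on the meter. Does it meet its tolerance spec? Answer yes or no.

no

White → 9 (first significant figure)
Red → 2 (second significant figure)
Green → ×10^5 multiplier
Gold → ±5% tolerance
92 × 100000 = 9200000 Ω
Allowed range: 8740000 Ω to 9660000 Ω.
9996000 Ω lies outside that range.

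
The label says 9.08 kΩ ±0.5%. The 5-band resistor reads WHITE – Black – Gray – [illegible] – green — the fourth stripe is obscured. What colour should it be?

brown

9080 Ω = 908 × 10^1.
The fourth band is the multiplier, 10^1, which is brown.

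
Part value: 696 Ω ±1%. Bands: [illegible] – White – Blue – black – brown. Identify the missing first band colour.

696 Ω = 696 × 10^0.
The first band gives digit 6 of the significand, and 6 is blue.

blue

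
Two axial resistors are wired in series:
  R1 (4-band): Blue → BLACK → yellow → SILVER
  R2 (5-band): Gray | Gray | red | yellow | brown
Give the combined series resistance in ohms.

9420000 Ω

R1: blue, black → 60; yellow ×10^4 → 600000 Ω.
R2: grey, grey, red → 882; yellow ×10^4 → 8820000 Ω.
Series: 600000 + 8820000 = 9420000 Ω.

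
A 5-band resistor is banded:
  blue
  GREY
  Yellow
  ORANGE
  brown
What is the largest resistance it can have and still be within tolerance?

690840 Ω

Blue → 6 (first significant figure)
Grey → 8 (second significant figure)
Yellow → 4 (third significant figure)
Orange → ×10^3 multiplier
Brown → ±1% tolerance
684 × 1000 = 684000 Ω
Largest = 684000 × (1 + 1/100) = 690840 Ω.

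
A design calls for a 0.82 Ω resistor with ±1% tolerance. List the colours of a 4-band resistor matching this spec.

0.82 Ω = 82 × 10^-2.
8 → grey
2 → red
Multiplier 10^-2 → silver.
±1% tolerance → brown.

grey, red, silver, brown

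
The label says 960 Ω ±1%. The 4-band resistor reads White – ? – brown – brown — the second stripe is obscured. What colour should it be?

960 Ω = 96 × 10^1.
The second band gives digit 6 of the significand, and 6 is blue.

blue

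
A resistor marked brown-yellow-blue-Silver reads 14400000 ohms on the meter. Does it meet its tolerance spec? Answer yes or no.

Brown → 1 (first significant figure)
Yellow → 4 (second significant figure)
Blue → ×10^6 multiplier
Silver → ±10% tolerance
14 × 1000000 = 14000000 Ω
Allowed range: 12600000 Ω to 15400000 Ω.
14400000 ohms lies inside that range.

yes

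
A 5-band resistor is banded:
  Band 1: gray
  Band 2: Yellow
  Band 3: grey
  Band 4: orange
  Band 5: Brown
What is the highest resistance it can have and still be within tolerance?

Grey → 8 (first significant figure)
Yellow → 4 (second significant figure)
Grey → 8 (third significant figure)
Orange → ×10^3 multiplier
Brown → ±1% tolerance
848 × 1000 = 848000 Ω
Highest = 848000 × (1 + 1/100) = 856480 Ω.

856480 Ω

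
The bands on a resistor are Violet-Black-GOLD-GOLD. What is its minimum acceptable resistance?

Violet → 7 (first significant figure)
Black → 0 (second significant figure)
Gold → ×0.1 multiplier
Gold → ±5% tolerance
70 × 0.1 = 7 Ω
Minimum = 7 × (1 − 5/100) = 6.65 Ω.

6.65 Ω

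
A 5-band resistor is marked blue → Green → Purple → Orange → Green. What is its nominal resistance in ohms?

657000 Ω

Blue → 6 (first significant figure)
Green → 5 (second significant figure)
Violet → 7 (third significant figure)
Orange → ×10^3 multiplier
657 × 1000 = 657000 Ω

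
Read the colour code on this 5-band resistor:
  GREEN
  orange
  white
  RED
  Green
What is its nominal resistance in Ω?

Green → 5 (first significant figure)
Orange → 3 (second significant figure)
White → 9 (third significant figure)
Red → ×10^2 multiplier
539 × 100 = 53900 Ω

53900 Ω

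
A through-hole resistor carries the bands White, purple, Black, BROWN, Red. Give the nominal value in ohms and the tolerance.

White → 9 (first significant figure)
Violet → 7 (second significant figure)
Black → 0 (third significant figure)
Brown → ×10 multiplier
Red → ±2% tolerance
970 × 10 = 9700 Ω

9700 Ω ±2%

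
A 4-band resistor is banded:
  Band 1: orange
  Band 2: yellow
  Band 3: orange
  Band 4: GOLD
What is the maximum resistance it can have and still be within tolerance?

35700 Ω

Orange → 3 (first significant figure)
Yellow → 4 (second significant figure)
Orange → ×10^3 multiplier
Gold → ±5% tolerance
34 × 1000 = 34000 Ω
Maximum = 34000 × (1 + 5/100) = 35700 Ω.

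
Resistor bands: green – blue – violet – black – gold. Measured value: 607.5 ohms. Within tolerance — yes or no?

Green → 5 (first significant figure)
Blue → 6 (second significant figure)
Violet → 7 (third significant figure)
Black → ×1 multiplier
Gold → ±5% tolerance
567 × 1 = 567 Ω
Allowed range: 538.65 Ω to 595.35 Ω.
607.5 ohms lies outside that range.

no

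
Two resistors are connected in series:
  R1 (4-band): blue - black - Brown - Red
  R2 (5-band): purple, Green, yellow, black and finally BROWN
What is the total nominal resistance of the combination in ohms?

R1: blue, black → 60; brown ×10 → 600 Ω.
R2: violet, green, yellow → 754; black ×1 → 754 Ω.
Series: 600 + 754 = 1354 Ω.

1354 Ω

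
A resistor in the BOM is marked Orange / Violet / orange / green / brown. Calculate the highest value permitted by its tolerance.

Orange → 3 (first significant figure)
Violet → 7 (second significant figure)
Orange → 3 (third significant figure)
Green → ×10^5 multiplier
Brown → ±1% tolerance
373 × 100000 = 37300000 Ω
Highest = 37300000 × (1 + 1/100) = 37673000 Ω.

37673000 Ω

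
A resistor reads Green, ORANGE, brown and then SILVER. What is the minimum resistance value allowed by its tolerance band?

477 Ω

Green → 5 (first significant figure)
Orange → 3 (second significant figure)
Brown → ×10 multiplier
Silver → ±10% tolerance
53 × 10 = 530 Ω
Minimum = 530 × (1 − 10/100) = 477 Ω.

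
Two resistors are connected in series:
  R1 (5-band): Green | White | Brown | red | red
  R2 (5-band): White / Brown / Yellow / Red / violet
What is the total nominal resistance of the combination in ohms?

150500 Ω

R1: green, white, brown → 591; red ×10^2 → 59100 Ω.
R2: white, brown, yellow → 914; red ×10^2 → 91400 Ω.
Series: 59100 + 91400 = 150500 Ω.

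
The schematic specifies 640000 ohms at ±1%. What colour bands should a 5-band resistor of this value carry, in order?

640000 Ω = 640 × 10^3.
6 → blue
4 → yellow
0 → black
Multiplier 10^3 → orange.
±1% tolerance → brown.

blue, yellow, black, orange, brown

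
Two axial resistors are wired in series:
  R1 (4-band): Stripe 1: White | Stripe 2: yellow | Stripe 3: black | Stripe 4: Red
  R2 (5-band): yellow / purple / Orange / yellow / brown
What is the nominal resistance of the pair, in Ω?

4730094 Ω

R1: white, yellow → 94; black ×1 → 94 Ω.
R2: yellow, violet, orange → 473; yellow ×10^4 → 4730000 Ω.
Series: 94 + 4730000 = 4730094 Ω.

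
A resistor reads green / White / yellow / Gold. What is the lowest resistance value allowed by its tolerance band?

560500 Ω

Green → 5 (first significant figure)
White → 9 (second significant figure)
Yellow → ×10^4 multiplier
Gold → ±5% tolerance
59 × 10000 = 590000 Ω
Lowest = 590000 × (1 − 5/100) = 560500 Ω.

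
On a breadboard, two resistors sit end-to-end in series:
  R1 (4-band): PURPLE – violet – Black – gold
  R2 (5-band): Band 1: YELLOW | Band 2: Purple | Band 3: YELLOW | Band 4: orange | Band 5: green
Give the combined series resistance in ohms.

474077 Ω

R1: violet, violet → 77; black ×1 → 77 Ω.
R2: yellow, violet, yellow → 474; orange ×10^3 → 474000 Ω.
Series: 77 + 474000 = 474077 Ω.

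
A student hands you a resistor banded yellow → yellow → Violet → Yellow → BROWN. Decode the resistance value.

Yellow → 4 (first significant figure)
Yellow → 4 (second significant figure)
Violet → 7 (third significant figure)
Yellow → ×10^4 multiplier
447 × 10000 = 4470000 Ω

4470000 Ω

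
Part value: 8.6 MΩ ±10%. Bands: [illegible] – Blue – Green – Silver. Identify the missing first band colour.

grey

8600000 Ω = 86 × 10^5.
The first band gives digit 8 of the significand, and 8 is grey.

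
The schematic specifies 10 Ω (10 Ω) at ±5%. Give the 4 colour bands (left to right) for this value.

10 Ω = 10 × 10^0.
1 → brown
0 → black
Multiplier 10^0 → black.
±5% tolerance → gold.

brown, black, black, gold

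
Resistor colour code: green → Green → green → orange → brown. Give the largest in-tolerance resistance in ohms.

560550 Ω

Green → 5 (first significant figure)
Green → 5 (second significant figure)
Green → 5 (third significant figure)
Orange → ×10^3 multiplier
Brown → ±1% tolerance
555 × 1000 = 555000 Ω
Largest = 555000 × (1 + 1/100) = 560550 Ω.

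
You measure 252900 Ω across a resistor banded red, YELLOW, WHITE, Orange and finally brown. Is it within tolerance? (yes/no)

Red → 2 (first significant figure)
Yellow → 4 (second significant figure)
White → 9 (third significant figure)
Orange → ×10^3 multiplier
Brown → ±1% tolerance
249 × 1000 = 249000 Ω
Allowed range: 246510 Ω to 251490 Ω.
252900 Ω lies outside that range.

no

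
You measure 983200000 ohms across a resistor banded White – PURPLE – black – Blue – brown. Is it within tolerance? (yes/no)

no

White → 9 (first significant figure)
Violet → 7 (second significant figure)
Black → 0 (third significant figure)
Blue → ×10^6 multiplier
Brown → ±1% tolerance
970 × 1000000 = 970000000 Ω
Allowed range: 960300000 Ω to 979700000 Ω.
983200000 ohms lies outside that range.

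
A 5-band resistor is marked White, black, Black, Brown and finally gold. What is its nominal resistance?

9000 Ω

White → 9 (first significant figure)
Black → 0 (second significant figure)
Black → 0 (third significant figure)
Brown → ×10 multiplier
900 × 10 = 9000 Ω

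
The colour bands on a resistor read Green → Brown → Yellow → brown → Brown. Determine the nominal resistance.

Green → 5 (first significant figure)
Brown → 1 (second significant figure)
Yellow → 4 (third significant figure)
Brown → ×10 multiplier
514 × 10 = 5140 Ω

5140 Ω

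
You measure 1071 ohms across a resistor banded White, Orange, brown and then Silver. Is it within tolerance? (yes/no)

White → 9 (first significant figure)
Orange → 3 (second significant figure)
Brown → ×10 multiplier
Silver → ±10% tolerance
93 × 10 = 930 Ω
Allowed range: 837 Ω to 1023 Ω.
1071 ohms lies outside that range.

no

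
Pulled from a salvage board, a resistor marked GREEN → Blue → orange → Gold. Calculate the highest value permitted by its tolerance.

Green → 5 (first significant figure)
Blue → 6 (second significant figure)
Orange → ×10^3 multiplier
Gold → ±5% tolerance
56 × 1000 = 56000 Ω
Highest = 56000 × (1 + 5/100) = 58800 Ω.

58800 Ω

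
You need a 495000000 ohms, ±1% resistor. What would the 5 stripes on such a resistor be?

yellow, white, green, blue, brown

495000000 Ω = 495 × 10^6.
4 → yellow
9 → white
5 → green
Multiplier 10^6 → blue.
±1% tolerance → brown.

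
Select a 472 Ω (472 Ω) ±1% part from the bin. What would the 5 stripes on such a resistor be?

472 Ω = 472 × 10^0.
4 → yellow
7 → violet
2 → red
Multiplier 10^0 → black.
±1% tolerance → brown.

yellow, violet, red, black, brown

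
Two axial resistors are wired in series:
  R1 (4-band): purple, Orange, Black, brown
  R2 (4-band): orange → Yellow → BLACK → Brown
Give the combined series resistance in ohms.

R1: violet, orange → 73; black ×1 → 73 Ω.
R2: orange, yellow → 34; black ×1 → 34 Ω.
Series: 73 + 34 = 107 Ω.

107 Ω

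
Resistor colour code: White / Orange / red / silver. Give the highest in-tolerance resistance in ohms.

10230 Ω

White → 9 (first significant figure)
Orange → 3 (second significant figure)
Red → ×10^2 multiplier
Silver → ±10% tolerance
93 × 100 = 9300 Ω
Highest = 9300 × (1 + 10/100) = 10230 Ω.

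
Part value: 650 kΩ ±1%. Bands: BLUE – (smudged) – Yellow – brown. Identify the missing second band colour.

green

650000 Ω = 65 × 10^4.
The second band gives digit 5 of the significand, and 5 is green.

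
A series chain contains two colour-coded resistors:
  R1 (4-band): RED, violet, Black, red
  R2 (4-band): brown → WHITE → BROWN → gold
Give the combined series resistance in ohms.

217 Ω

R1: red, violet → 27; black ×1 → 27 Ω.
R2: brown, white → 19; brown ×10 → 190 Ω.
Series: 27 + 190 = 217 Ω.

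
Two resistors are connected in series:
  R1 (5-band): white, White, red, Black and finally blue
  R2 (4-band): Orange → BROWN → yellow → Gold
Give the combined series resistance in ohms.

R1: white, white, red → 992; black ×1 → 992 Ω.
R2: orange, brown → 31; yellow ×10^4 → 310000 Ω.
Series: 992 + 310000 = 310992 Ω.

310992 Ω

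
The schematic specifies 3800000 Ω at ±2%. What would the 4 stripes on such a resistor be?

orange, grey, green, red

3800000 Ω = 38 × 10^5.
3 → orange
8 → grey
Multiplier 10^5 → green.
±2% tolerance → red.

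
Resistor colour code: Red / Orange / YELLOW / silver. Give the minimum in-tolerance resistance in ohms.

207000 Ω

Red → 2 (first significant figure)
Orange → 3 (second significant figure)
Yellow → ×10^4 multiplier
Silver → ±10% tolerance
23 × 10000 = 230000 Ω
Minimum = 230000 × (1 − 10/100) = 207000 Ω.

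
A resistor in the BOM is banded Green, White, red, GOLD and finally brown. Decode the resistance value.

59.2 Ω

Green → 5 (first significant figure)
White → 9 (second significant figure)
Red → 2 (third significant figure)
Gold → ×0.1 multiplier
592 × 0.1 = 59.2 Ω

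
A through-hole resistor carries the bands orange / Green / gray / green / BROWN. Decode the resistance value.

35800000 Ω

Orange → 3 (first significant figure)
Green → 5 (second significant figure)
Grey → 8 (third significant figure)
Green → ×10^5 multiplier
358 × 100000 = 35800000 Ω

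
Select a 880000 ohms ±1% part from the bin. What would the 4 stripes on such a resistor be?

grey, grey, yellow, brown

880000 Ω = 88 × 10^4.
8 → grey
8 → grey
Multiplier 10^4 → yellow.
±1% tolerance → brown.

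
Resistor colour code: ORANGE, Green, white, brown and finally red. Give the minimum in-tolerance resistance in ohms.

Orange → 3 (first significant figure)
Green → 5 (second significant figure)
White → 9 (third significant figure)
Brown → ×10 multiplier
Red → ±2% tolerance
359 × 10 = 3590 Ω
Minimum = 3590 × (1 − 2/100) = 3518.2 Ω.

3518.2 Ω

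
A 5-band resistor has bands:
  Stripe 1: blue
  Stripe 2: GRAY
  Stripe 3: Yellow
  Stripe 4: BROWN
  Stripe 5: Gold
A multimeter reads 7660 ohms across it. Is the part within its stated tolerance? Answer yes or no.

Blue → 6 (first significant figure)
Grey → 8 (second significant figure)
Yellow → 4 (third significant figure)
Brown → ×10 multiplier
Gold → ±5% tolerance
684 × 10 = 6840 Ω
Allowed range: 6498 Ω to 7182 Ω.
7660 ohms lies outside that range.

no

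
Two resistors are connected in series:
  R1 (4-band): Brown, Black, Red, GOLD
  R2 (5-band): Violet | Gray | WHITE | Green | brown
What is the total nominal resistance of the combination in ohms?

R1: brown, black → 10; red ×10^2 → 1000 Ω.
R2: violet, grey, white → 789; green ×10^5 → 78900000 Ω.
Series: 1000 + 78900000 = 78901000 Ω.

78901000 Ω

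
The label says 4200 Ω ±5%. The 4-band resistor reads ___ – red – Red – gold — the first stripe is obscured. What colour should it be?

4200 Ω = 42 × 10^2.
The first band gives digit 4 of the significand, and 4 is yellow.

yellow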